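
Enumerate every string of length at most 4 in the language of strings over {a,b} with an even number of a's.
ε, b, aa, bb, aab, aba, baa, bbb, aaaa, aabb, abab, abba, baab, baba, bbaa, bbbb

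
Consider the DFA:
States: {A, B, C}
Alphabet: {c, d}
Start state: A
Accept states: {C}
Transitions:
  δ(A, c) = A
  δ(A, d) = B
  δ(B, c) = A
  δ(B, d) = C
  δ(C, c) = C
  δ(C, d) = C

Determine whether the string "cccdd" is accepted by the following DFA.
Processing string "cccdd":
  A --c--> A
  A --c--> A
  A --c--> A
  A --d--> B
  B --d--> C
Final state: C
Accept states: {C}
Yes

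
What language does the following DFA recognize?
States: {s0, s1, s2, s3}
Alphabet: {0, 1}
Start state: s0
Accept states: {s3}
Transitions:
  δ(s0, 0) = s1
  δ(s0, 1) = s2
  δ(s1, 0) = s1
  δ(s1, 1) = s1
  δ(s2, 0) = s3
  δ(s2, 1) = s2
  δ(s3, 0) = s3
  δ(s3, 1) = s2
Testing a few strings:
  '010' → reject
  '0' → reject
  '00' → reject
  '01' → reject
State roles: s0=no input read; s1=started with 0 (dead); s2=started with 1, last symbol 1; s3=started with 1, last symbol 0
All binary strings that start with 1 and end with 0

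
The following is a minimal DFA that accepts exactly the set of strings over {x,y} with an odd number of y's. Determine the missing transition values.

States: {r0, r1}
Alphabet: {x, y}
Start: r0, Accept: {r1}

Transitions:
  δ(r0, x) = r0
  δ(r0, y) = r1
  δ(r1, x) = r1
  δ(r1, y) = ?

From the language and accept set, identify what each state tracks — r0: even number of y's so far; r1: odd number of y's so far.
Each missing δ(q, a) is the state matching the new tracked value after reading a.
δ(r1, y) = r0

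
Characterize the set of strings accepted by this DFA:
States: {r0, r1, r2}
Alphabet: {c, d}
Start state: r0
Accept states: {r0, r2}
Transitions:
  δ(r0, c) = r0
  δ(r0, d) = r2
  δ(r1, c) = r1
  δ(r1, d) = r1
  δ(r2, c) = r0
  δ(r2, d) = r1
Testing a few strings:
  'cd' → accept
  'dc' → accept
  'ddd' → reject
  'c' → accept
State roles: r0=last symbol not d (ok); r1=saw dd (dead); r2=last symbol d (ok)
All strings over {c,d} with no two consecutive d's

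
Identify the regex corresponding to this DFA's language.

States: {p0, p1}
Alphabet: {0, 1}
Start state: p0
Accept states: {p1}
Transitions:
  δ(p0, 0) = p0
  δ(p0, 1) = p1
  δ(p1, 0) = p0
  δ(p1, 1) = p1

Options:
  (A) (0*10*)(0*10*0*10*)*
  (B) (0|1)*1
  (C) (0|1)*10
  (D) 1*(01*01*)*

Check each option against the DFA on short strings; one disagreement eliminates an option:
  (A) (0*10*)(0*10*0*10*)*: on '10' the DFA goes p0 → p1 → p0 and rejects (p0 ∉ Accept), but the regex matches it → eliminate
  (B) (0|1)*1: agrees with the DFA on every string of length ≤ 6
  (C) (0|1)*10: on '1' the DFA goes p0 → p1 and accepts (p1 ∈ Accept), but the regex does not match it → eliminate
  (D) 1*(01*01*)*: on ε the DFA stays in p0 and rejects (p0 ∉ Accept), but the regex matches it → eliminate
Only (B) is consistent with the DFA.
(B) (0|1)*1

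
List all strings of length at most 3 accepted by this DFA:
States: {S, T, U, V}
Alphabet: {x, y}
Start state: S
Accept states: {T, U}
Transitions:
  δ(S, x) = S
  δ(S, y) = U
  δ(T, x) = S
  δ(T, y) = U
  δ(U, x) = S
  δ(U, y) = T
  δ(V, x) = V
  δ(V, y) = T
y, xy, yy, xxy, xyy, yxy, yyy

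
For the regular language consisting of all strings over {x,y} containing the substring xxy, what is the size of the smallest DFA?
By Myhill–Nerode, count the distinguishable equivalence classes: 4 classes — one per longest suffix of the input that is a prefix of 'xxy' (lengths 0 through 2), plus an absorbing 'already seen xxy' class.
4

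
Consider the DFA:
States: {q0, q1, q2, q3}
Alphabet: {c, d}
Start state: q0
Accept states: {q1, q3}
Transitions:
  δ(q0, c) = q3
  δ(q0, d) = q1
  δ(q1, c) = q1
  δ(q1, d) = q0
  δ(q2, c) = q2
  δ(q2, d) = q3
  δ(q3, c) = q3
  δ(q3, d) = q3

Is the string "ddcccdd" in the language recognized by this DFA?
Processing string "ddcccdd":
  q0 --d--> q1
  q1 --d--> q0
  q0 --c--> q3
  q3 --c--> q3
  q3 --c--> q3
  q3 --d--> q3
  q3 --d--> q3
Final state: q3
Accept states: {q1, q3}
Yes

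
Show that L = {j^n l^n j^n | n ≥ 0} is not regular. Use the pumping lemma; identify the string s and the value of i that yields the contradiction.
Assume L is regular with pumping length p. Idea: pumping the first j-block unbalances it against the other two.
Choose s = j^p l^p j^p ∈ L (|s| = 3p ≥ p). By the pumping lemma, s = xyz with |xy| ≤ p, |y| > 0, so y = j^k with k ≥ 1, inside the first j-block. Then xy²z = j^(p+k) l^p j^p. The first block has length p+k ≠ p, so the three block lengths are no longer equal and xy²z ∉ L.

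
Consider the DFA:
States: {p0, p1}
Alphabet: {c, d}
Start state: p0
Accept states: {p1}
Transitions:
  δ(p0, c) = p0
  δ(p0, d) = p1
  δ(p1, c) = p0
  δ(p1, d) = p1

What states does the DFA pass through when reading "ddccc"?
read 'd': p0 → p1
  read 'd': p1 → p1
  read 'c': p1 → p0
  read 'c': p0 → p0
  read 'c': p0 → p0
p0 -> p1 -> p1 -> p0 -> p0 -> p0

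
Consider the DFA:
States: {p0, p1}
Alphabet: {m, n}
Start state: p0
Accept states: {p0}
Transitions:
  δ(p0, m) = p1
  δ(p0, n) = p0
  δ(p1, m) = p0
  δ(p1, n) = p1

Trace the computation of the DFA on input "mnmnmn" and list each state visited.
read 'm': p0 → p1
  read 'n': p1 → p1
  read 'm': p1 → p0
  read 'n': p0 → p0
  read 'm': p0 → p1
  read 'n': p1 → p1
p0 -> p1 -> p1 -> p0 -> p0 -> p1 -> p1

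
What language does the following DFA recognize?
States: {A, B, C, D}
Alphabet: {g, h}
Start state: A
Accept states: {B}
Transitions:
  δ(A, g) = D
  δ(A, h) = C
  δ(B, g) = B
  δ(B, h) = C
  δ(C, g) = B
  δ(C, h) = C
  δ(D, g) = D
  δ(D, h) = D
Testing a few strings:
  'hg' → accept
  'gh' → reject
  'ggh' → reject
  'gghg' → reject
State roles: A=no input read; B=started with h, last symbol g; C=started with h, last symbol h; D=started with g (dead)
All strings over {g,h} that start with h and end with g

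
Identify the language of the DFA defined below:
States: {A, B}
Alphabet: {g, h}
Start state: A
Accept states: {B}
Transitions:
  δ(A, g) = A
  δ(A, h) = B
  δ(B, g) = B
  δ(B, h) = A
Testing a few strings:
  'gg' → reject
  'gh' → accept
  'hh' → reject
  'g' → reject
State roles: A=even number of h's so far; B=odd number of h's so far
All strings over {g,h} with an odd number of h's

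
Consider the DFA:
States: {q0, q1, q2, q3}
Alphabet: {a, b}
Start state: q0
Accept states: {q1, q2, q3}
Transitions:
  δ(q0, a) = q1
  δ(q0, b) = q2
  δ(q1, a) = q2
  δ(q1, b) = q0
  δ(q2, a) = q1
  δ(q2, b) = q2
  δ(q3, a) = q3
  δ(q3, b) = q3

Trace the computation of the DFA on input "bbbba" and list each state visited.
read 'b': q0 → q2
  read 'b': q2 → q2
  read 'b': q2 → q2
  read 'b': q2 → q2
  read 'a': q2 → q1
q0 -> q2 -> q2 -> q2 -> q2 -> q1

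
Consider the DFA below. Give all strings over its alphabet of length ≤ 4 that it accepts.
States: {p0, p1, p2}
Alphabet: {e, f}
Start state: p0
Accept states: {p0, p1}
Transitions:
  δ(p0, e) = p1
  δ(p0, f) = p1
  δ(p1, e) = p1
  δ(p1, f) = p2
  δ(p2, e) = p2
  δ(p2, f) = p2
ε, e, f, ee, fe, eee, fee, eeee, feee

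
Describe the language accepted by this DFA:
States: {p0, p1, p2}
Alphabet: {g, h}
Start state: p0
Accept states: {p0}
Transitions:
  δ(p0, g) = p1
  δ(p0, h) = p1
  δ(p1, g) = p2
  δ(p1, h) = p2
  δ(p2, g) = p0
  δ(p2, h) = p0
Testing a few strings:
  'ggh' → accept
  'h' → reject
  'hhh' → accept
  'gggg' → reject
State roles: p0=length ≡ 0 (mod 3); p1=length ≡ 1 (mod 3); p2=length ≡ 2 (mod 3)
All strings over {g,h} whose length is a multiple of 3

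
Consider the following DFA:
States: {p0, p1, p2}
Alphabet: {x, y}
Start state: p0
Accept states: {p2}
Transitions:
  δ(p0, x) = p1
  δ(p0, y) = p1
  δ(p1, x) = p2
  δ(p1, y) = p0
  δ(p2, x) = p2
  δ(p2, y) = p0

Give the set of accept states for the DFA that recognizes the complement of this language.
Complement accept states = All states \ Original accept states
= {p0, p1, p2} \ {p2}
{p0, p1}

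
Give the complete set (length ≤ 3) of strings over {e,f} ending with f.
f, ef, ff, eef, eff, fef, fff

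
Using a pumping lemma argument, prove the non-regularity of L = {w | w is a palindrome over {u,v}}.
Assume L is regular with pumping length p. Idea: pumping the leading u-block breaks the symmetry.
Choose s = u^p v u^p (a palindrome of length 2p+1 ≥ p). By the pumping lemma, s = xyz with |xy| ≤ p, |y| > 0, so y = u^k with k > 0 (xy lies entirely in the first u^p). Then xy²z = u^(p+k) v u^p, which is not a palindrome since p+k ≠ p.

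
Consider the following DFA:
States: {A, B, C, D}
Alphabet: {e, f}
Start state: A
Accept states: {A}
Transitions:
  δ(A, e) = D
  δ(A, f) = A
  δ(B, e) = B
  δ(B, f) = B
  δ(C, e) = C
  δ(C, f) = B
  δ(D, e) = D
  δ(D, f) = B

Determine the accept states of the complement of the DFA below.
Complement accept states = All states \ Original accept states
= {A, B, C, D} \ {A}
{B, C, D}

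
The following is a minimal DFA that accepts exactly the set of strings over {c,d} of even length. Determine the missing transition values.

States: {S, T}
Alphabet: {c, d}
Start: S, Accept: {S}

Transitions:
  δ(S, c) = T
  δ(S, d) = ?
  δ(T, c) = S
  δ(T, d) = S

From the language and accept set, identify what each state tracks — S: even length so far; T: odd length so far.
Each missing δ(q, a) is the state matching the new tracked value after reading a.
δ(S, d) = T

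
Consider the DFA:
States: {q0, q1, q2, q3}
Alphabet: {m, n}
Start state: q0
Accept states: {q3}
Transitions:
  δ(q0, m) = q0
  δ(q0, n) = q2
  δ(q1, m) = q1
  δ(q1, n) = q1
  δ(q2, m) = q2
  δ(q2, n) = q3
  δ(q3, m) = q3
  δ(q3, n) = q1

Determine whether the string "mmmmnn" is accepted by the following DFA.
Processing string "mmmmnn":
  q0 --m--> q0
  q0 --m--> q0
  q0 --m--> q0
  q0 --m--> q0
  q0 --n--> q2
  q2 --n--> q3
Final state: q3
Accept states: {q3}
Yes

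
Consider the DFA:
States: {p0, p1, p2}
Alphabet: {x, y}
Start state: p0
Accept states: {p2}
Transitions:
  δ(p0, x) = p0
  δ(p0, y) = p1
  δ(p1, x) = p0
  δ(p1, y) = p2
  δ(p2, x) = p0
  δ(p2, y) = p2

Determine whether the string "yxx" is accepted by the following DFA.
Processing string "yxx":
  p0 --y--> p1
  p1 --x--> p0
  p0 --x--> p0
Final state: p0
Accept states: {p2}
No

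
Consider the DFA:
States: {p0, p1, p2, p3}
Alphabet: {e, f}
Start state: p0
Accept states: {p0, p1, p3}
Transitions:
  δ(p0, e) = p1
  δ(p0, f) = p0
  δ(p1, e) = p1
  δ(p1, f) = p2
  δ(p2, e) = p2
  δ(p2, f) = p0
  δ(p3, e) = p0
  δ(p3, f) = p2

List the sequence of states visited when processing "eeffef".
read 'e': p0 → p1
  read 'e': p1 → p1
  read 'f': p1 → p2
  read 'f': p2 → p0
  read 'e': p0 → p1
  read 'f': p1 → p2
p0 -> p1 -> p1 -> p2 -> p0 -> p1 -> p2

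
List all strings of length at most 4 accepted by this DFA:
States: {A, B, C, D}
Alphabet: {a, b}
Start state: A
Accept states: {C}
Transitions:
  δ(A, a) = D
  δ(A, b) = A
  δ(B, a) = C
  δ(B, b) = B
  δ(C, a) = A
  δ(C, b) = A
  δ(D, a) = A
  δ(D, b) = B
aba, abba, baba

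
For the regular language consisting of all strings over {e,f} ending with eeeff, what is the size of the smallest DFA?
By Myhill–Nerode, count the distinguishable equivalence classes: 6 classes — one per longest suffix of the input that is a prefix of 'eeeff' (lengths 0 through 5); only the length-5 class is accepting.
6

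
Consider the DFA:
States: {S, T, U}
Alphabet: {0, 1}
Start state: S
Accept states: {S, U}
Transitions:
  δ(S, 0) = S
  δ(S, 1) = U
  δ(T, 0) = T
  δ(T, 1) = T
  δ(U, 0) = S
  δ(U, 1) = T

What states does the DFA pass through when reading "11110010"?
read '1': S → U
  read '1': U → T
  read '1': T → T
  read '1': T → T
  read '0': T → T
  read '0': T → T
  read '1': T → T
  read '0': T → T
S -> U -> T -> T -> T -> T -> T -> T -> T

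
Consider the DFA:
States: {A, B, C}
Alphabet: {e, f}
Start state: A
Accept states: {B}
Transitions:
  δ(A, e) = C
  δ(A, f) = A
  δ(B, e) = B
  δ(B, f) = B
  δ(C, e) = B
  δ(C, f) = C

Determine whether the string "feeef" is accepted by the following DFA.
Processing string "feeef":
  A --f--> A
  A --e--> C
  C --e--> B
  B --e--> B
  B --f--> B
Final state: B
Accept states: {B}
Yes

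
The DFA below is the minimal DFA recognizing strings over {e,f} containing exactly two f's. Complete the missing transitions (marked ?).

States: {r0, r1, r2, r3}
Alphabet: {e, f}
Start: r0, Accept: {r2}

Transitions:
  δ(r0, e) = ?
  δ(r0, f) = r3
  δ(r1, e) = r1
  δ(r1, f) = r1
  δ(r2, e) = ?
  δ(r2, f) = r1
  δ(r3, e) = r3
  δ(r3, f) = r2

From the language and accept set, identify what each state tracks — r0: zero f's; r1: ≥ three f's (dead); r2: two f's; r3: one f.
Each missing δ(q, a) is the state matching the new tracked value after reading a.
δ(r0, e) = r0; δ(r2, e) = r2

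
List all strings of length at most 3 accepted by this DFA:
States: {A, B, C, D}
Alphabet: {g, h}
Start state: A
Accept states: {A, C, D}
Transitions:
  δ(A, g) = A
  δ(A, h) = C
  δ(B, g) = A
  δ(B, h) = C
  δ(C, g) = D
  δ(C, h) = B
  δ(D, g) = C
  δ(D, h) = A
ε, g, h, gg, gh, hg, ggg, ggh, ghg, hgg, hgh, hhg, hhh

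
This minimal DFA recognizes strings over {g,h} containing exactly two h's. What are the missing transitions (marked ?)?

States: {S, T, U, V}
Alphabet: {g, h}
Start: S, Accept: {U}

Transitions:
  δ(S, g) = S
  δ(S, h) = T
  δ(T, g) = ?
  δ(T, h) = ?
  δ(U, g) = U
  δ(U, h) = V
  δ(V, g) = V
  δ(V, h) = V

From the language and accept set, identify what each state tracks — S: zero h's; T: one h; U: two h's; V: ≥ three h's (dead).
Each missing δ(q, a) is the state matching the new tracked value after reading a.
δ(T, g) = T; δ(T, h) = U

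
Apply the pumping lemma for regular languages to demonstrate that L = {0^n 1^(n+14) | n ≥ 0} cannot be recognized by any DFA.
Assume L is regular with pumping length p. Idea: pumping the 0-block breaks the fixed offset of 14.
Choose s = 0^p 1^(p+14) ∈ L. By the pumping lemma, s = xyz with |xy| ≤ p, |y| > 0, so y = 0^k with k ≥ 1. Then xy²z = 0^(p+k) 1^(p+14). For this to be in L we would need p+14 = (p+k)+14, i.e. k = 0, contradicting k ≥ 1. So xy²z ∉ L.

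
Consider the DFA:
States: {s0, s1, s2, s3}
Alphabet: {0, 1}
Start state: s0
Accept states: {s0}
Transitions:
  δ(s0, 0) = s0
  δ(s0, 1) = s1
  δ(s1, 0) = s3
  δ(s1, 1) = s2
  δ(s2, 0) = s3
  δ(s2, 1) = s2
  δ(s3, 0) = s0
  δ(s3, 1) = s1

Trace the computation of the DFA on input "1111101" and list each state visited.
read '1': s0 → s1
  read '1': s1 → s2
  read '1': s2 → s2
  read '1': s2 → s2
  read '1': s2 → s2
  read '0': s2 → s3
  read '1': s3 → s1
s0 -> s1 -> s2 -> s2 -> s2 -> s2 -> s3 -> s1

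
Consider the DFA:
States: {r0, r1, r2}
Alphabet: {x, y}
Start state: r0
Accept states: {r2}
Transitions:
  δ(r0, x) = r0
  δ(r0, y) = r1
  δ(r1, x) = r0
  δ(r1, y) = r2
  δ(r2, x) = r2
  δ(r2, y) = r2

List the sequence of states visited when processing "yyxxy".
read 'y': r0 → r1
  read 'y': r1 → r2
  read 'x': r2 → r2
  read 'x': r2 → r2
  read 'y': r2 → r2
r0 -> r1 -> r2 -> r2 -> r2 -> r2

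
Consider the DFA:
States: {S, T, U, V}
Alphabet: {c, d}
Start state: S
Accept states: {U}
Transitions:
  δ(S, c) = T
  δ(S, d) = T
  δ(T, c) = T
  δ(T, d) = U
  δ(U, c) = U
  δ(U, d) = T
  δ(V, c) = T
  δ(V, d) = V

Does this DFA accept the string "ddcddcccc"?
Processing string "ddcddcccc":
  S --d--> T
  T --d--> U
  U --c--> U
  U --d--> T
  T --d--> U
  U --c--> U
  U --c--> U
  U --c--> U
  U --c--> U
Final state: U
Accept states: {U}
Yes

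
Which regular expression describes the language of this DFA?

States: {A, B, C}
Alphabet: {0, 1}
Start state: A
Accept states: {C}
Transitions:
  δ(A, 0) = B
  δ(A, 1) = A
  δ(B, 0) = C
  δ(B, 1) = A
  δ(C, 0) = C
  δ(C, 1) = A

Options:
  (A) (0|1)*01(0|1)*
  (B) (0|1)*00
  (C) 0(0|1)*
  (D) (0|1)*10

Check each option against the DFA on short strings; one disagreement eliminates an option:
  (A) (0|1)*01(0|1)*: on '00' the DFA goes A → B → C and accepts (C ∈ Accept), but the regex does not match it → eliminate
  (B) (0|1)*00: agrees with the DFA on every string of length ≤ 6
  (C) 0(0|1)*: on '0' the DFA goes A → B and rejects (B ∉ Accept), but the regex matches it → eliminate
  (D) (0|1)*10: on '00' the DFA goes A → B → C and accepts (C ∈ Accept), but the regex does not match it → eliminate
Only (B) is consistent with the DFA.
(B) (0|1)*00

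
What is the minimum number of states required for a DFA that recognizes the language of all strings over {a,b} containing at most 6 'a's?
By Myhill–Nerode, count the distinguishable equivalence classes: 8 classes — having seen 0, 1, …, 6, or >6 copies of 'a'; counts 0 through 6 are accepting and >6 is dead.
8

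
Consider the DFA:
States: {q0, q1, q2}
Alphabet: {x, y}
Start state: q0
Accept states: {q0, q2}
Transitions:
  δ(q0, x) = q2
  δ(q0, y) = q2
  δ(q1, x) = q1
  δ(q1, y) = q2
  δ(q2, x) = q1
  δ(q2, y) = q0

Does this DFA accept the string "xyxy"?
Processing string "xyxy":
  q0 --x--> q2
  q2 --y--> q0
  q0 --x--> q2
  q2 --y--> q0
Final state: q0
Accept states: {q0, q2}
Yes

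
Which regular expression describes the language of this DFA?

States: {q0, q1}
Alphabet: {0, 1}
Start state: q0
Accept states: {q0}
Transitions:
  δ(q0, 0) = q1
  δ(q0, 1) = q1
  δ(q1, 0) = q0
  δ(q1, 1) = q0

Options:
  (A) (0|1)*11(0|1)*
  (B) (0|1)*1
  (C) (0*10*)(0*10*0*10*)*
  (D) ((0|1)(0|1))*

Check each option against the DFA on short strings; one disagreement eliminates an option:
  (A) (0|1)*11(0|1)*: on ε the DFA stays in q0 and accepts (q0 ∈ Accept), but the regex does not match it → eliminate
  (B) (0|1)*1: on ε the DFA stays in q0 and accepts (q0 ∈ Accept), but the regex does not match it → eliminate
  (C) (0*10*)(0*10*0*10*)*: on ε the DFA stays in q0 and accepts (q0 ∈ Accept), but the regex does not match it → eliminate
  (D) ((0|1)(0|1))*: agrees with the DFA on every string of length ≤ 6
Only (D) is consistent with the DFA.
(D) ((0|1)(0|1))*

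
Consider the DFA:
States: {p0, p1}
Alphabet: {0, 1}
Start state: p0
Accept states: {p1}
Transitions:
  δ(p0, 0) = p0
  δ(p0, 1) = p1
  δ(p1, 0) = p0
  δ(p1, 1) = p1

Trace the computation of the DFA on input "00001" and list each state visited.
read '0': p0 → p0
  read '0': p0 → p0
  read '0': p0 → p0
  read '0': p0 → p0
  read '1': p0 → p1
p0 -> p0 -> p0 -> p0 -> p0 -> p1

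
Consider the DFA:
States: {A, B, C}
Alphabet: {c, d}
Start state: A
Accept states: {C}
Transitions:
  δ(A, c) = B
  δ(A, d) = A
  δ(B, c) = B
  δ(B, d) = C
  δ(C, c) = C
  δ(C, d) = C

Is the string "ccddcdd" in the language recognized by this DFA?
Processing string "ccddcdd":
  A --c--> B
  B --c--> B
  B --d--> C
  C --d--> C
  C --c--> C
  C --d--> C
  C --d--> C
Final state: C
Accept states: {C}
Yes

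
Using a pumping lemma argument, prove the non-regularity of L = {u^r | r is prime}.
Assume L is regular with pumping length p. Idea: pumping by a suitable count produces a composite length.
Let q be a prime with q ≥ p and choose s = u^q ∈ L. By the pumping lemma, s = xyz with |xy| ≤ p, |y| = k ≥ 1. Take i = q+1: |xy^(q+1)z| = q + q·k = q(1+k). Since q ≥ 2 and 1+k ≥ 2, q(1+k) is composite, so xy^(q+1)z ∉ L.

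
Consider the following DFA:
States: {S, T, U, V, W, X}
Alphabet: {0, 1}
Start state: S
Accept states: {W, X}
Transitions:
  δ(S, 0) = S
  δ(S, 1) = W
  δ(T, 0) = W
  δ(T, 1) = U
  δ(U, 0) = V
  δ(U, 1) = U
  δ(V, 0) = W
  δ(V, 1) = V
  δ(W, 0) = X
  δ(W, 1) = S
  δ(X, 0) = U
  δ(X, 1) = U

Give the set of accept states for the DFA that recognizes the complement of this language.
Complement accept states = All states \ Original accept states
= {S, T, U, V, W, X} \ {W, X}
{S, T, U, V}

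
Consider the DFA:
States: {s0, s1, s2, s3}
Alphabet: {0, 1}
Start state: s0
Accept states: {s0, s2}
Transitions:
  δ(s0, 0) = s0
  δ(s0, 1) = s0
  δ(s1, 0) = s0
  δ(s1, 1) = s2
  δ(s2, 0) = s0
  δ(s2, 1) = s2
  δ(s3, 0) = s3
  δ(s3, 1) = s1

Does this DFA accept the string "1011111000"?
Processing string "1011111000":
  s0 --1--> s0
  s0 --0--> s0
  s0 --1--> s0
  s0 --1--> s0
  s0 --1--> s0
  s0 --1--> s0
  s0 --1--> s0
  s0 --0--> s0
  s0 --0--> s0
  s0 --0--> s0
Final state: s0
Accept states: {s0, s2}
Yes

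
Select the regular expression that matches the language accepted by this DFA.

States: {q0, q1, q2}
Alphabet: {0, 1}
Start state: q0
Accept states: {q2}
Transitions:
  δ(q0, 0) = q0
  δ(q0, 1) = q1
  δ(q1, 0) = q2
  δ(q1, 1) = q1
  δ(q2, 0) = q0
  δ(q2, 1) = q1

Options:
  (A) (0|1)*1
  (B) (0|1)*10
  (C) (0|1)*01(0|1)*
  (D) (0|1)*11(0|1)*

Check each option against the DFA on short strings; one disagreement eliminates an option:
  (A) (0|1)*1: on '1' the DFA goes q0 → q1 and rejects (q1 ∉ Accept), but the regex matches it → eliminate
  (B) (0|1)*10: agrees with the DFA on every string of length ≤ 6
  (C) (0|1)*01(0|1)*: on '01' the DFA goes q0 → q0 → q1 and rejects (q1 ∉ Accept), but the regex matches it → eliminate
  (D) (0|1)*11(0|1)*: on '10' the DFA goes q0 → q1 → q2 and accepts (q2 ∈ Accept), but the regex does not match it → eliminate
Only (B) is consistent with the DFA.
(B) (0|1)*10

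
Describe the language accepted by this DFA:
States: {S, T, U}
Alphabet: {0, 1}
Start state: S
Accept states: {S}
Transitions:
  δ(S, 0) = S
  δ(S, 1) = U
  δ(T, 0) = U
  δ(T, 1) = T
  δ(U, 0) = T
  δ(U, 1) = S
Testing a few strings:
  '111' → reject
  '0011' → accept
  '01' → reject
  '0' → accept
State roles: S=value ≡ 0 (mod 3); T=value ≡ 2 (mod 3); U=value ≡ 1 (mod 3)
All binary strings representing a multiple of 3 (read in base 2; leading zeros allowed and ε counts as 0)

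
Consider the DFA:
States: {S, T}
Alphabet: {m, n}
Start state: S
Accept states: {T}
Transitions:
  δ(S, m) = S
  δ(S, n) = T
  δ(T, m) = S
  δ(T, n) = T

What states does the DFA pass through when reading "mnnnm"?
read 'm': S → S
  read 'n': S → T
  read 'n': T → T
  read 'n': T → T
  read 'm': T → S
S -> S -> T -> T -> T -> S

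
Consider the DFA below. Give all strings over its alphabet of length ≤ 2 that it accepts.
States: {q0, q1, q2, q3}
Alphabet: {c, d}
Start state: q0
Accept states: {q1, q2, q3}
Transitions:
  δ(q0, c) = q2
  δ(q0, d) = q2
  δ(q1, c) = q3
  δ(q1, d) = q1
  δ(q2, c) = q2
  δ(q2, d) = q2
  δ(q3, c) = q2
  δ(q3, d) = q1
c, d, cc, cd, dc, dd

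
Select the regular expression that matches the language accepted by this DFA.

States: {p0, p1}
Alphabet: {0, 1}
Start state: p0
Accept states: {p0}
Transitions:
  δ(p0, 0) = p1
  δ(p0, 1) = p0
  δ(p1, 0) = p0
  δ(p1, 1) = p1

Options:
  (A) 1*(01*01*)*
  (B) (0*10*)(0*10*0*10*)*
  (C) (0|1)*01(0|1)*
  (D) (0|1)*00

Check each option against the DFA on short strings; one disagreement eliminates an option:
  (A) 1*(01*01*)*: agrees with the DFA on every string of length ≤ 6
  (B) (0*10*)(0*10*0*10*)*: on ε the DFA stays in p0 and accepts (p0 ∈ Accept), but the regex does not match it → eliminate
  (C) (0|1)*01(0|1)*: on ε the DFA stays in p0 and accepts (p0 ∈ Accept), but the regex does not match it → eliminate
  (D) (0|1)*00: on ε the DFA stays in p0 and accepts (p0 ∈ Accept), but the regex does not match it → eliminate
Only (A) is consistent with the DFA.
(A) 1*(01*01*)*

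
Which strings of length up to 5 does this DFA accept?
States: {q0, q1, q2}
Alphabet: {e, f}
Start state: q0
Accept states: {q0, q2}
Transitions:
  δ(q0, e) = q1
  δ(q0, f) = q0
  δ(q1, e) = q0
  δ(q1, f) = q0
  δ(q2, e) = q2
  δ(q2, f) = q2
ε, f, ee, ef, ff, eef, eff, fee, fef, fff, eeee, eeef, eeff, efee, efef, efff, feef, feff, ffee, ffef, ffff, eeeef, eeeff, eefee, eefef, eefff, efeef, efeff, effee, effef, effff, feeee, feeef, feeff, fefee, fefef, fefff, ffeef, ffeff, fffee, fffef, fffff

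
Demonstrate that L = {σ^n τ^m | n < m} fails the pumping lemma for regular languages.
Assume L is regular with pumping length p. Idea: pumping up the σ-block makes the σ-count reach the τ-count.
Choose s = σ^p τ^(p+1) ∈ L. By the pumping lemma, s = xyz with |xy| ≤ p, |y| > 0, so y = σ^k with k ≥ 1. Then xy²z = σ^(p+k) τ^(p+1). Since p+k ≥ p+1, the number of σ's is no longer strictly less than the number of τ's, so xy²z ∉ L.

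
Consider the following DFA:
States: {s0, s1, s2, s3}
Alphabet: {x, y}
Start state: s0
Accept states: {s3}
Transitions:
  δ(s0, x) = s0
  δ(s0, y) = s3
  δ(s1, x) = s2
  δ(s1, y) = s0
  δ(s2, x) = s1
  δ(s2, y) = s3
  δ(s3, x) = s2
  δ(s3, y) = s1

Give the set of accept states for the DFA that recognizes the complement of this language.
Complement accept states = All states \ Original accept states
= {s0, s1, s2, s3} \ {s3}
{s0, s1, s2}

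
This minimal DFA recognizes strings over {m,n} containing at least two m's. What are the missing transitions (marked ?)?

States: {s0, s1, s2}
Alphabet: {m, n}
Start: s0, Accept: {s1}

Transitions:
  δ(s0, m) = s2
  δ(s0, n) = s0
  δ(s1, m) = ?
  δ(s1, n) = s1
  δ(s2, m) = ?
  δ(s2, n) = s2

From the language and accept set, identify what each state tracks — s0: zero m's seen; s1: ≥ two m's seen; s2: one m seen.
Each missing δ(q, a) is the state matching the new tracked value after reading a.
δ(s1, m) = s1; δ(s2, m) = s1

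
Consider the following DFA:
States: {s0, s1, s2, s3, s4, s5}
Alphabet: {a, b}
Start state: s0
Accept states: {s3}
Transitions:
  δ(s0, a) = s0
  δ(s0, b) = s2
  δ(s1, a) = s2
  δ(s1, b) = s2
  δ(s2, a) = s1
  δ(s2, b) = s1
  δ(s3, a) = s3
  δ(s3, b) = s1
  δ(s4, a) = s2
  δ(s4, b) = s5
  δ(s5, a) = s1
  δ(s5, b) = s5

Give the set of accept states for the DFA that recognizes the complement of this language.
Complement accept states = All states \ Original accept states
= {s0, s1, s2, s3, s4, s5} \ {s3}
{s0, s1, s2, s4, s5}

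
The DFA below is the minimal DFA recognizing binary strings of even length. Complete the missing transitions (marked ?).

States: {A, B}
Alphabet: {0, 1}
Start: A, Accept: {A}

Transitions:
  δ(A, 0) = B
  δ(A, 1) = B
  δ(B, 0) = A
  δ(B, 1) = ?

From the language and accept set, identify what each state tracks — A: even length so far; B: odd length so far.
Each missing δ(q, a) is the state matching the new tracked value after reading a.
δ(B, 1) = A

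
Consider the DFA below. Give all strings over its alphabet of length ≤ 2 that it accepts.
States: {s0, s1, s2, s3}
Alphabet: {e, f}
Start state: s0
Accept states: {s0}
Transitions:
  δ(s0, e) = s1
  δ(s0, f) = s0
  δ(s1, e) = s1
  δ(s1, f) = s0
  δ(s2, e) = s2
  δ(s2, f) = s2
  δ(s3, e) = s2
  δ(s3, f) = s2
ε, f, ef, ff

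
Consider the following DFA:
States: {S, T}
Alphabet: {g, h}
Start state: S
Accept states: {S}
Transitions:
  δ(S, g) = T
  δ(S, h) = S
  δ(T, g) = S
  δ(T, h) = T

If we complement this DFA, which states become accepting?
Complement accept states = All states \ Original accept states
= {S, T} \ {S}
{T}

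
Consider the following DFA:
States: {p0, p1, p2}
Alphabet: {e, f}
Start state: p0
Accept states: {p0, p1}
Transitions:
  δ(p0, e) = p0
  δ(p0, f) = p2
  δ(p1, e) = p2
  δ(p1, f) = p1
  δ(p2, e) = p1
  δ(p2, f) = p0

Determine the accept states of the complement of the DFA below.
Complement accept states = All states \ Original accept states
= {p0, p1, p2} \ {p0, p1}
{p2}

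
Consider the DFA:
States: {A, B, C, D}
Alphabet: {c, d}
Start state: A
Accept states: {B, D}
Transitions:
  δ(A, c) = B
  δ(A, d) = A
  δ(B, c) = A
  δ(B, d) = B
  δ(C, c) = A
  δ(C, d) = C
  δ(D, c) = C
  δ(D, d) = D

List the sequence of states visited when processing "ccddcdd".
read 'c': A → B
  read 'c': B → A
  read 'd': A → A
  read 'd': A → A
  read 'c': A → B
  read 'd': B → B
  read 'd': B → B
A -> B -> A -> A -> A -> B -> B -> B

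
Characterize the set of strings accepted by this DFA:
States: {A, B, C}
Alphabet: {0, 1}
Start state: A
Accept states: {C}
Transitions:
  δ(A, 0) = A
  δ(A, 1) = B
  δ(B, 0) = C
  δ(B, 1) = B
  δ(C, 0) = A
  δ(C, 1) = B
Testing a few strings:
  '01' → reject
  '00' → reject
  '101' → reject
  '1' → reject
State roles: A=no suffix match; B=one trailing 1; C=suffix is 10
All binary strings ending with 10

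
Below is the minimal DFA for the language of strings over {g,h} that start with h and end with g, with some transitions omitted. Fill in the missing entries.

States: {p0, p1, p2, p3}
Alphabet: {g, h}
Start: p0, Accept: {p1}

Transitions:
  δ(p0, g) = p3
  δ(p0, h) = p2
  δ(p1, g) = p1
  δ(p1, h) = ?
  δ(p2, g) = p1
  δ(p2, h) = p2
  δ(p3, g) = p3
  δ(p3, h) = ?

From the language and accept set, identify what each state tracks — p0: no input read; p1: started with h, last symbol g; p2: started with h, last symbol h; p3: started with g (dead).
Each missing δ(q, a) is the state matching the new tracked value after reading a.
δ(p1, h) = p2; δ(p3, h) = p3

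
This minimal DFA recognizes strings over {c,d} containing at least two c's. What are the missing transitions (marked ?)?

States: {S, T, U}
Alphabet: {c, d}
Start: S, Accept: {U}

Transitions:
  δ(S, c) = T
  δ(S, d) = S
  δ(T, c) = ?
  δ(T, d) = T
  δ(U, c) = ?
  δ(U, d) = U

From the language and accept set, identify what each state tracks — S: zero c's seen; T: one c seen; U: ≥ two c's seen.
Each missing δ(q, a) is the state matching the new tracked value after reading a.
δ(T, c) = U; δ(U, c) = U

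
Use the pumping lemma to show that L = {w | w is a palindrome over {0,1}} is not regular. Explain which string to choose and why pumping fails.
Assume L is regular with pumping length p. Idea: pumping the leading 0-block breaks the symmetry.
Choose s = 0^p 1 0^p (a palindrome of length 2p+1 ≥ p). By the pumping lemma, s = xyz with |xy| ≤ p, |y| > 0, so y = 0^k with k > 0 (xy lies entirely in the first 0^p). Then xy²z = 0^(p+k) 1 0^p, which is not a palindrome since p+k ≠ p.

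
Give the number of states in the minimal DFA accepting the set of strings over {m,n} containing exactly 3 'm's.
By Myhill–Nerode, count the distinguishable equivalence classes: 5 classes — having seen 0, 1, …, 3, or >3 copies of 'm'; the count-3 class is the only accepting one and >3 is dead.
5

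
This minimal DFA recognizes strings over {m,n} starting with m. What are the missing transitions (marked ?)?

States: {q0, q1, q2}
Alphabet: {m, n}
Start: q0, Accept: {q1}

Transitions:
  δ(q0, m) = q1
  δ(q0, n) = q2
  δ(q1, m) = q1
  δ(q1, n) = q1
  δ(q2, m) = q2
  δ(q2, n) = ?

From the language and accept set, identify what each state tracks — q0: no input read; q1: started with m; q2: started with n (dead).
Each missing δ(q, a) is the state matching the new tracked value after reading a.
δ(q2, n) = q2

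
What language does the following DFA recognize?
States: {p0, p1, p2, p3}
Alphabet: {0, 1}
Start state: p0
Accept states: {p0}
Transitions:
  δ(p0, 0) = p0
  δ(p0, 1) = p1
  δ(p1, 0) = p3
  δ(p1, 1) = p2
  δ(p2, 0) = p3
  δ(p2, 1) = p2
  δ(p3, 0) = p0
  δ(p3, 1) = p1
Testing a few strings:
  '1101' → reject
  '0010' → reject
  '011' → reject
  '010' → reject
State roles: p0=value ≡ 0 (mod 4); p1=value ≡ 1 (mod 4); p2=value ≡ 3 (mod 4); p3=value ≡ 2 (mod 4)
All binary strings representing a multiple of 4 (read in base 2; leading zeros allowed and ε counts as 0)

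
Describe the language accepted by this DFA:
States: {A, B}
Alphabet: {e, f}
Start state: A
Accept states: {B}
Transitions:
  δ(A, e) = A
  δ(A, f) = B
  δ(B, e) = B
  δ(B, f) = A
Testing a few strings:
  'eff' → reject
  'f' → accept
  'fef' → reject
  'fee' → accept
State roles: A=even number of f's so far; B=odd number of f's so far
All strings over {e,f} with an odd number of f's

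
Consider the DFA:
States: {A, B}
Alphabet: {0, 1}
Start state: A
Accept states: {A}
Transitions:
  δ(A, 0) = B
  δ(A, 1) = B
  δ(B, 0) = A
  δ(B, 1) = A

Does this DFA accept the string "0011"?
Processing string "0011":
  A --0--> B
  B --0--> A
  A --1--> B
  B --1--> A
Final state: A
Accept states: {A}
Yes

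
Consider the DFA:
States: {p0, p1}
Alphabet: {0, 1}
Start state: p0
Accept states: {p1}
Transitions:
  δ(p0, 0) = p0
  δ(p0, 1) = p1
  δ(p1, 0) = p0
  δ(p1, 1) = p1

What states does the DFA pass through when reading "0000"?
read '0': p0 → p0
  read '0': p0 → p0
  read '0': p0 → p0
  read '0': p0 → p0
p0 -> p0 -> p0 -> p0 -> p0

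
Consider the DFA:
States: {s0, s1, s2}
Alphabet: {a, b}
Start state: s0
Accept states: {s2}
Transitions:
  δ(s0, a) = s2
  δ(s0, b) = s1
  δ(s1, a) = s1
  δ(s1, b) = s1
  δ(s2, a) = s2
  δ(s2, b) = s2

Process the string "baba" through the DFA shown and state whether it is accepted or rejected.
Processing string "baba":
  s0 --b--> s1
  s1 --a--> s1
  s1 --b--> s1
  s1 --a--> s1
Final state: s1
Accept states: {s2}
No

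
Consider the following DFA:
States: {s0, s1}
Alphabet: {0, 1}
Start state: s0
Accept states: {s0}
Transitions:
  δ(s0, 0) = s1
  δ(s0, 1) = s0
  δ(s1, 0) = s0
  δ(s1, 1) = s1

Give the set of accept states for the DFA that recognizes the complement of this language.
Complement accept states = All states \ Original accept states
= {s0, s1} \ {s0}
{s1}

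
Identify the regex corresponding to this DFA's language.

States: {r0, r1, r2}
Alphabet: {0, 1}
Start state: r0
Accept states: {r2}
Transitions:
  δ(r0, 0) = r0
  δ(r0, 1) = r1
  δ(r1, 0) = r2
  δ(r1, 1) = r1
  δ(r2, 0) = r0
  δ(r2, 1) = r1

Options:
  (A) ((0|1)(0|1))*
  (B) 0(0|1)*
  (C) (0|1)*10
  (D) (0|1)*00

Check each option against the DFA on short strings; one disagreement eliminates an option:
  (A) ((0|1)(0|1))*: on ε the DFA stays in r0 and rejects (r0 ∉ Accept), but the regex matches it → eliminate
  (B) 0(0|1)*: on '0' the DFA goes r0 → r0 and rejects (r0 ∉ Accept), but the regex matches it → eliminate
  (C) (0|1)*10: agrees with the DFA on every string of length ≤ 6
  (D) (0|1)*00: on '00' the DFA goes r0 → r0 → r0 and rejects (r0 ∉ Accept), but the regex matches it → eliminate
Only (C) is consistent with the DFA.
(C) (0|1)*10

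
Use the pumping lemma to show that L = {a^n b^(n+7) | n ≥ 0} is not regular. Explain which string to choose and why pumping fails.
Assume L is regular with pumping length p. Idea: pumping the a-block breaks the fixed offset of 7.
Choose s = a^p b^(p+7) ∈ L. By the pumping lemma, s = xyz with |xy| ≤ p, |y| > 0, so y = a^k with k ≥ 1. Then xy²z = a^(p+k) b^(p+7). For this to be in L we would need p+7 = (p+k)+7, i.e. k = 0, contradicting k ≥ 1. So xy²z ∉ L.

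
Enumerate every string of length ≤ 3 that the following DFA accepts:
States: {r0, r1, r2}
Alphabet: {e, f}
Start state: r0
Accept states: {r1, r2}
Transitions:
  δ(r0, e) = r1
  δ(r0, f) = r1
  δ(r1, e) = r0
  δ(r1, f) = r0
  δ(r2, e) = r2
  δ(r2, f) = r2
e, f, eee, eef, efe, eff, fee, fef, ffe, fff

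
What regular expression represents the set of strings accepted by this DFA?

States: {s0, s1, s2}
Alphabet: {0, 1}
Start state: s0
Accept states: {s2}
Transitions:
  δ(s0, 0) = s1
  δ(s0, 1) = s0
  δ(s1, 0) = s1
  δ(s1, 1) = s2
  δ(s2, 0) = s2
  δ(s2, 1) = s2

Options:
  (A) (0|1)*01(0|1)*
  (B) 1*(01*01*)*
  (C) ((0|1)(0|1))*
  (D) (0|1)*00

Check each option against the DFA on short strings; one disagreement eliminates an option:
  (A) (0|1)*01(0|1)*: agrees with the DFA on every string of length ≤ 6
  (B) 1*(01*01*)*: on ε the DFA stays in s0 and rejects (s0 ∉ Accept), but the regex matches it → eliminate
  (C) ((0|1)(0|1))*: on ε the DFA stays in s0 and rejects (s0 ∉ Accept), but the regex matches it → eliminate
  (D) (0|1)*00: on '00' the DFA goes s0 → s1 → s1 and rejects (s1 ∉ Accept), but the regex matches it → eliminate
Only (A) is consistent with the DFA.
(A) (0|1)*01(0|1)*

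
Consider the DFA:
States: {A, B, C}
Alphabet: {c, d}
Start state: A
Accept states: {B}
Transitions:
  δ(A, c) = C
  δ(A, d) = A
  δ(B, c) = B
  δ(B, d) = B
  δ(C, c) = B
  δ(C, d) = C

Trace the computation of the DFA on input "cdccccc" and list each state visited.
read 'c': A → C
  read 'd': C → C
  read 'c': C → B
  read 'c': B → B
  read 'c': B → B
  read 'c': B → B
  read 'c': B → B
A -> C -> C -> B -> B -> B -> B -> B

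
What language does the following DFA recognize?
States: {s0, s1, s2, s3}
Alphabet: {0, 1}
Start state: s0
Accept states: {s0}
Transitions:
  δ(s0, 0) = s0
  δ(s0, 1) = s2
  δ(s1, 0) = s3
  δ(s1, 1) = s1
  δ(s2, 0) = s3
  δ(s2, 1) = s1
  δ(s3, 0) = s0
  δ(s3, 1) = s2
Testing a few strings:
  '00' → accept
  '010' → reject
  '1011' → reject
  '000' → accept
State roles: s0=value ≡ 0 (mod 4); s1=value ≡ 3 (mod 4); s2=value ≡ 1 (mod 4); s3=value ≡ 2 (mod 4)
All binary strings representing a multiple of 4 (read in base 2; leading zeros allowed and ε counts as 0)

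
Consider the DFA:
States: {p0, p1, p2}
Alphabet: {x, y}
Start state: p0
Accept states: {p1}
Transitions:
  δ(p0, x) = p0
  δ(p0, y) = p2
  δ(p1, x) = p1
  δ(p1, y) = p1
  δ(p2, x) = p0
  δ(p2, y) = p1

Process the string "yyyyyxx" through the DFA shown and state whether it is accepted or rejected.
Processing string "yyyyyxx":
  p0 --y--> p2
  p2 --y--> p1
  p1 --y--> p1
  p1 --y--> p1
  p1 --y--> p1
  p1 --x--> p1
  p1 --x--> p1
Final state: p1
Accept states: {p1}
Yes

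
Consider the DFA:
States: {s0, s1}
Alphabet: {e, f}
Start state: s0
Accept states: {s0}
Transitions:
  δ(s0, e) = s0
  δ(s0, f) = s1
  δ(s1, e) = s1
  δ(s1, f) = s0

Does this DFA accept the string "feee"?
Processing string "feee":
  s0 --f--> s1
  s1 --e--> s1
  s1 --e--> s1
  s1 --e--> s1
Final state: s1
Accept states: {s0}
No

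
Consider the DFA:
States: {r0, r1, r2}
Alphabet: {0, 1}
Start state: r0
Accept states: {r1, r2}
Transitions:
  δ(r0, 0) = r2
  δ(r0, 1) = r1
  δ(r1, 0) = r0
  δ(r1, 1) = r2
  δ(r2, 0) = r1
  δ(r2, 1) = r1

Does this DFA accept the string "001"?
Processing string "001":
  r0 --0--> r2
  r2 --0--> r1
  r1 --1--> r2
Final state: r2
Accept states: {r1, r2}
Yes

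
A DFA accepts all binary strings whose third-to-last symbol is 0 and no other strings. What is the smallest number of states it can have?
By Myhill–Nerode, count the distinguishable equivalence classes: 2^3 = 8 classes — the DFA must remember the last 3 symbols read; every pair of distinct length-3 suffixes is distinguishable by some continuation.
8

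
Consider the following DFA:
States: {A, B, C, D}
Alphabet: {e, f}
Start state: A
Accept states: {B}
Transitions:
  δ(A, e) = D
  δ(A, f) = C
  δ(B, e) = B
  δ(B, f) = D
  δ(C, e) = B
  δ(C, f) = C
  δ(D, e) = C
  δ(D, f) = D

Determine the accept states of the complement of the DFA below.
Complement accept states = All states \ Original accept states
= {A, B, C, D} \ {B}
{A, C, D}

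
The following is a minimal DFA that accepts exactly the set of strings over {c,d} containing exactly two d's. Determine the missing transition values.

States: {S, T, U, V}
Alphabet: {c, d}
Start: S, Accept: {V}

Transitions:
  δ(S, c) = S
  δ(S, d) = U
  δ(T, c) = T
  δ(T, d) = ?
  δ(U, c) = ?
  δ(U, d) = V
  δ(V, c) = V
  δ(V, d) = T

From the language and accept set, identify what each state tracks — S: zero d's; T: ≥ three d's (dead); U: one d; V: two d's.
Each missing δ(q, a) is the state matching the new tracked value after reading a.
δ(T, d) = T; δ(U, c) = U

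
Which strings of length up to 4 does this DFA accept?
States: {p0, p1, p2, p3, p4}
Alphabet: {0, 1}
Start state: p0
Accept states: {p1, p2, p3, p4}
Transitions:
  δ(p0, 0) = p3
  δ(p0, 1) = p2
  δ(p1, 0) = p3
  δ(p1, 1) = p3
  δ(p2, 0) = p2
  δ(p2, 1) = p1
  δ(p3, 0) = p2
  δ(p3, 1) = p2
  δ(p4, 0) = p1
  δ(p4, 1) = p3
0, 1, 00, 01, 10, 11, 000, 001, 010, 011, 100, 101, 110, 111, 0000, 0001, 0010, 0011, 0100, 0101, 0110, 0111, 1000, 1001, 1010, 1011, 1100, 1101, 1110, 1111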